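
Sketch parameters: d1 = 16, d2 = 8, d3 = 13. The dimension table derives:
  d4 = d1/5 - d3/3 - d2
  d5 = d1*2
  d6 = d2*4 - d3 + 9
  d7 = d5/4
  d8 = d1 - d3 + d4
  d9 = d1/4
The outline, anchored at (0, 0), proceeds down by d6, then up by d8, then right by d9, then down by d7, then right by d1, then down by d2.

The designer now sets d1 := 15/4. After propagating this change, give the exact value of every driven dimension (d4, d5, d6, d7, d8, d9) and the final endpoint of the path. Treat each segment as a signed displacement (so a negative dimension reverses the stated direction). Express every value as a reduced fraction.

Apply edit: d1 := 15/4
  d4 = d1/5 - d3/3 - d2 = -139/12
  d5 = d1*2 = 15/2
  d6 = d2*4 - d3 + 9 = 28
  d7 = d5/4 = 15/8
  d8 = d1 - d3 + d4 = -125/6
  d9 = d1/4 = 15/16
Walk from origin (0, 0):
  seg 1: down by d6 = 28 → (0, -28)
  seg 2: up by d8 = -125/6 → (0, -293/6)
  seg 3: right by d9 = 15/16 → (15/16, -293/6)
  seg 4: down by d7 = 15/8 → (15/16, -1217/24)
  seg 5: right by d1 = 15/4 → (75/16, -1217/24)
  seg 6: down by d2 = 8 → (75/16, -1409/24)

d4 = -139/12
d5 = 15/2
d6 = 28
d7 = 15/8
d8 = -125/6
d9 = 15/16
endpoint = (75/16, -1409/24)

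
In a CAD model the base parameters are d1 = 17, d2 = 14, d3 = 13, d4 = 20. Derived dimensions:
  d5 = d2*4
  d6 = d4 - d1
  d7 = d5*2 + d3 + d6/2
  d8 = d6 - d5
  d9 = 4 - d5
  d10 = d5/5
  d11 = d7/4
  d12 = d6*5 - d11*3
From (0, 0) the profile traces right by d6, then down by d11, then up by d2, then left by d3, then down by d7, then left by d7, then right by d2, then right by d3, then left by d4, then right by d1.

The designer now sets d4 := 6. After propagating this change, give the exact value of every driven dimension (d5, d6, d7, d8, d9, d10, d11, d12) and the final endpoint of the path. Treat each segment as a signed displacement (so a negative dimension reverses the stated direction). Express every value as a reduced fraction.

Apply edit: d4 := 6
  d5 = d2*4 = 56
  d6 = d4 - d1 = -11
  d7 = d5*2 + d3 + d6/2 = 239/2
  d8 = d6 - d5 = -67
  d9 = 4 - d5 = -52
  d10 = d5/5 = 56/5
  d11 = d7/4 = 239/8
  d12 = d6*5 - d11*3 = -1157/8
Walk from origin (0, 0):
  seg 1: right by d6 = -11 → (-11, 0)
  seg 2: down by d11 = 239/8 → (-11, -239/8)
  seg 3: up by d2 = 14 → (-11, -127/8)
  seg 4: left by d3 = 13 → (-24, -127/8)
  seg 5: down by d7 = 239/2 → (-24, -1083/8)
  seg 6: left by d7 = 239/2 → (-287/2, -1083/8)
  seg 7: right by d2 = 14 → (-259/2, -1083/8)
  seg 8: right by d3 = 13 → (-233/2, -1083/8)
  seg 9: left by d4 = 6 → (-245/2, -1083/8)
  seg 10: right by d1 = 17 → (-211/2, -1083/8)

d5 = 56
d6 = -11
d7 = 239/2
d8 = -67
d9 = -52
d10 = 56/5
d11 = 239/8
d12 = -1157/8
endpoint = (-211/2, -1083/8)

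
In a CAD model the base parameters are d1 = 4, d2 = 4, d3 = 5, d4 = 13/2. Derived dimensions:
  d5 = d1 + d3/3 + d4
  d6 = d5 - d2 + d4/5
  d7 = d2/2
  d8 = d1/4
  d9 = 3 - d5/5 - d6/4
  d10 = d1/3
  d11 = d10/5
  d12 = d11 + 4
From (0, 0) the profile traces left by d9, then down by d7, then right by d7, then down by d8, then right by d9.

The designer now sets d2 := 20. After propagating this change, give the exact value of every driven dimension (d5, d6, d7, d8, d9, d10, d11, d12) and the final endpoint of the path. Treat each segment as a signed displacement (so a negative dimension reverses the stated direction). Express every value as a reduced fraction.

Apply edit: d2 := 20
  d5 = d1 + d3/3 + d4 = 73/6
  d6 = d5 - d2 + d4/5 = -98/15
  d7 = d2/2 = 10
  d8 = d1/4 = 1
  d9 = 3 - d5/5 - d6/4 = 11/5
  d10 = d1/3 = 4/3
  d11 = d10/5 = 4/15
  d12 = d11 + 4 = 64/15
Walk from origin (0, 0):
  seg 1: left by d9 = 11/5 → (-11/5, 0)
  seg 2: down by d7 = 10 → (-11/5, -10)
  seg 3: right by d7 = 10 → (39/5, -10)
  seg 4: down by d8 = 1 → (39/5, -11)
  seg 5: right by d9 = 11/5 → (10, -11)

d5 = 73/6
d6 = -98/15
d7 = 10
d8 = 1
d9 = 11/5
d10 = 4/3
d11 = 4/15
d12 = 64/15
endpoint = (10, -11)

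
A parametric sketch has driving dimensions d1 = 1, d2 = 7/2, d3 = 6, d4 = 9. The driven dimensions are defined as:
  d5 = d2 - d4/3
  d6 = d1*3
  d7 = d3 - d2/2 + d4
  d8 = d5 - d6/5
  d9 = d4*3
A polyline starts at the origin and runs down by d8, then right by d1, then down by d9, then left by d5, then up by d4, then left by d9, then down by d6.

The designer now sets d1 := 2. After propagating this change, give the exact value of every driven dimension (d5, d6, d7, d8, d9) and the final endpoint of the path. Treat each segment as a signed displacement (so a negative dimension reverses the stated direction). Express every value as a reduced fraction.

Apply edit: d1 := 2
  d5 = d2 - d4/3 = 1/2
  d6 = d1*3 = 6
  d7 = d3 - d2/2 + d4 = 53/4
  d8 = d5 - d6/5 = -7/10
  d9 = d4*3 = 27
Walk from origin (0, 0):
  seg 1: down by d8 = -7/10 → (0, 7/10)
  seg 2: right by d1 = 2 → (2, 7/10)
  seg 3: down by d9 = 27 → (2, -263/10)
  seg 4: left by d5 = 1/2 → (3/2, -263/10)
  seg 5: up by d4 = 9 → (3/2, -173/10)
  seg 6: left by d9 = 27 → (-51/2, -173/10)
  seg 7: down by d6 = 6 → (-51/2, -233/10)

d5 = 1/2
d6 = 6
d7 = 53/4
d8 = -7/10
d9 = 27
endpoint = (-51/2, -233/10)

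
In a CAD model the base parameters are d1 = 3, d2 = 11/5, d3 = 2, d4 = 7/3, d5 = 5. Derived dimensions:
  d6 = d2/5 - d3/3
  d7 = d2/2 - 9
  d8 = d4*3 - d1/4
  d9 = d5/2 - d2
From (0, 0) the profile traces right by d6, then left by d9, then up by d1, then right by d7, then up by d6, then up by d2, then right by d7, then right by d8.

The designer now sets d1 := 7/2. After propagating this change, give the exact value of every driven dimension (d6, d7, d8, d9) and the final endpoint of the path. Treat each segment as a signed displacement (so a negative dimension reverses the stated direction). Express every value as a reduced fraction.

Apply edit: d1 := 7/2
  d6 = d2/5 - d3/3 = -17/75
  d7 = d2/2 - 9 = -79/10
  d8 = d4*3 - d1/4 = 49/8
  d9 = d5/2 - d2 = 3/10
Walk from origin (0, 0):
  seg 1: right by d6 = -17/75 → (-17/75, 0)
  seg 2: left by d9 = 3/10 → (-79/150, 0)
  seg 3: up by d1 = 7/2 → (-79/150, 7/2)
  seg 4: right by d7 = -79/10 → (-632/75, 7/2)
  seg 5: up by d6 = -17/75 → (-632/75, 491/150)
  seg 6: up by d2 = 11/5 → (-632/75, 821/150)
  seg 7: right by d7 = -79/10 → (-2449/150, 821/150)
  seg 8: right by d8 = 49/8 → (-6121/600, 821/150)

d6 = -17/75
d7 = -79/10
d8 = 49/8
d9 = 3/10
endpoint = (-6121/600, 821/150)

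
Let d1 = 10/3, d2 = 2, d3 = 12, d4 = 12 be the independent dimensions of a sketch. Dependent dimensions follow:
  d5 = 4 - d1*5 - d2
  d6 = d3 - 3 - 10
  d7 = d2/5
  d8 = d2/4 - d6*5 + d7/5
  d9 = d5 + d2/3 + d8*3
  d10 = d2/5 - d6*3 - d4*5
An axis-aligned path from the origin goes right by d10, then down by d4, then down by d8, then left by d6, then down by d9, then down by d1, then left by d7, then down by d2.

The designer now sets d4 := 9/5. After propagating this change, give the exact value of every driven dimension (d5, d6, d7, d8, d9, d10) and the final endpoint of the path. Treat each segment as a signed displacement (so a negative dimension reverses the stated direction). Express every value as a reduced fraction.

d5 = -44/3
d6 = -1
d7 = 2/5
d8 = 279/50
d9 = 137/50
d10 = -28/5
endpoint = (-5, -1159/75)

Apply edit: d4 := 9/5
  d5 = 4 - d1*5 - d2 = -44/3
  d6 = d3 - 3 - 10 = -1
  d7 = d2/5 = 2/5
  d8 = d2/4 - d6*5 + d7/5 = 279/50
  d9 = d5 + d2/3 + d8*3 = 137/50
  d10 = d2/5 - d6*3 - d4*5 = -28/5
Walk from origin (0, 0):
  seg 1: right by d10 = -28/5 → (-28/5, 0)
  seg 2: down by d4 = 9/5 → (-28/5, -9/5)
  seg 3: down by d8 = 279/50 → (-28/5, -369/50)
  seg 4: left by d6 = -1 → (-23/5, -369/50)
  seg 5: down by d9 = 137/50 → (-23/5, -253/25)
  seg 6: down by d1 = 10/3 → (-23/5, -1009/75)
  seg 7: left by d7 = 2/5 → (-5, -1009/75)
  seg 8: down by d2 = 2 → (-5, -1159/75)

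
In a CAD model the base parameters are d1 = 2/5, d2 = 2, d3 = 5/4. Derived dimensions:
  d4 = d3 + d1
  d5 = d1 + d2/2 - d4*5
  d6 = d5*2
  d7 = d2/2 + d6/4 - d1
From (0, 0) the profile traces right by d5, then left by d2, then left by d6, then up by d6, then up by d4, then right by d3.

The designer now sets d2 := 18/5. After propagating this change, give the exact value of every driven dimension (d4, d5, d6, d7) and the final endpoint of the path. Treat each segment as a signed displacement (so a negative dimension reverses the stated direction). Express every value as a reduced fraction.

Apply edit: d2 := 18/5
  d4 = d3 + d1 = 33/20
  d5 = d1 + d2/2 - d4*5 = -121/20
  d6 = d5*2 = -121/10
  d7 = d2/2 + d6/4 - d1 = -13/8
Walk from origin (0, 0):
  seg 1: right by d5 = -121/20 → (-121/20, 0)
  seg 2: left by d2 = 18/5 → (-193/20, 0)
  seg 3: left by d6 = -121/10 → (49/20, 0)
  seg 4: up by d6 = -121/10 → (49/20, -121/10)
  seg 5: up by d4 = 33/20 → (49/20, -209/20)
  seg 6: right by d3 = 5/4 → (37/10, -209/20)

d4 = 33/20
d5 = -121/20
d6 = -121/10
d7 = -13/8
endpoint = (37/10, -209/20)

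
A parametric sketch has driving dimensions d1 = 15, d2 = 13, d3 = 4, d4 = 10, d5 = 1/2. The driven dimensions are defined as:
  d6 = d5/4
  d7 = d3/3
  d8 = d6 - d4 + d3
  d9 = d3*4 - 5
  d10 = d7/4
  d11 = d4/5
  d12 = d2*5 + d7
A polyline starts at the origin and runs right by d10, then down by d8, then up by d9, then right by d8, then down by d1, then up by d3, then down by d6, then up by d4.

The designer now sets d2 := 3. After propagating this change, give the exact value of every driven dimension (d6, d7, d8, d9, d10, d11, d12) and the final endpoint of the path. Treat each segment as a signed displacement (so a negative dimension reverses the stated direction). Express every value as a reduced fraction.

Apply edit: d2 := 3
  d6 = d5/4 = 1/8
  d7 = d3/3 = 4/3
  d8 = d6 - d4 + d3 = -47/8
  d9 = d3*4 - 5 = 11
  d10 = d7/4 = 1/3
  d11 = d4/5 = 2
  d12 = d2*5 + d7 = 49/3
Walk from origin (0, 0):
  seg 1: right by d10 = 1/3 → (1/3, 0)
  seg 2: down by d8 = -47/8 → (1/3, 47/8)
  seg 3: up by d9 = 11 → (1/3, 135/8)
  seg 4: right by d8 = -47/8 → (-133/24, 135/8)
  seg 5: down by d1 = 15 → (-133/24, 15/8)
  seg 6: up by d3 = 4 → (-133/24, 47/8)
  seg 7: down by d6 = 1/8 → (-133/24, 23/4)
  seg 8: up by d4 = 10 → (-133/24, 63/4)

d6 = 1/8
d7 = 4/3
d8 = -47/8
d9 = 11
d10 = 1/3
d11 = 2
d12 = 49/3
endpoint = (-133/24, 63/4)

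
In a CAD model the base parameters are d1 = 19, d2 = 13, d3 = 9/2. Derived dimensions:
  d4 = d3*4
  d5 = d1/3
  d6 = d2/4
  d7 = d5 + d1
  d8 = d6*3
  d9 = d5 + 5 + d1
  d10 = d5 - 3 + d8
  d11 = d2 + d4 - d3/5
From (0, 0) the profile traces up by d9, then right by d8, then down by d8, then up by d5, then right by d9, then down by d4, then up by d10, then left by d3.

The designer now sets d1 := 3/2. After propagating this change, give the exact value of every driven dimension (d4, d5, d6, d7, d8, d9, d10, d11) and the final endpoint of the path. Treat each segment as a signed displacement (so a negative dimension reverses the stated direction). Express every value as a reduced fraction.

d4 = 18
d5 = 1/2
d6 = 13/4
d7 = 2
d8 = 39/4
d9 = 7
d10 = 29/4
d11 = 301/10
endpoint = (49/4, -13)

Apply edit: d1 := 3/2
  d4 = d3*4 = 18
  d5 = d1/3 = 1/2
  d6 = d2/4 = 13/4
  d7 = d5 + d1 = 2
  d8 = d6*3 = 39/4
  d9 = d5 + 5 + d1 = 7
  d10 = d5 - 3 + d8 = 29/4
  d11 = d2 + d4 - d3/5 = 301/10
Walk from origin (0, 0):
  seg 1: up by d9 = 7 → (0, 7)
  seg 2: right by d8 = 39/4 → (39/4, 7)
  seg 3: down by d8 = 39/4 → (39/4, -11/4)
  seg 4: up by d5 = 1/2 → (39/4, -9/4)
  seg 5: right by d9 = 7 → (67/4, -9/4)
  seg 6: down by d4 = 18 → (67/4, -81/4)
  seg 7: up by d10 = 29/4 → (67/4, -13)
  seg 8: left by d3 = 9/2 → (49/4, -13)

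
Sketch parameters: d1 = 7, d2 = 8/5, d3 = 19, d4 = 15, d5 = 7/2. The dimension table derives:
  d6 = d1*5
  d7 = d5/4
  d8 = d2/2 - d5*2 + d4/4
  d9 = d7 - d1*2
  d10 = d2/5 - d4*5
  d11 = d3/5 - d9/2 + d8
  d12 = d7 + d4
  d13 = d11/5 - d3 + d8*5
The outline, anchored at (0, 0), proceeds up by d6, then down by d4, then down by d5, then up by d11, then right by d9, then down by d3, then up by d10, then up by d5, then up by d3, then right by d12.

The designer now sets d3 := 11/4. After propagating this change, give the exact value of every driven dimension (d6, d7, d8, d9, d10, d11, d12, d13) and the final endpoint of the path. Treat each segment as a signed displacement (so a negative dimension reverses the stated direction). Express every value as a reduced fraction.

Apply edit: d3 := 11/4
  d6 = d1*5 = 35
  d7 = d5/4 = 7/8
  d8 = d2/2 - d5*2 + d4/4 = -49/20
  d9 = d7 - d1*2 = -105/8
  d10 = d2/5 - d4*5 = -1867/25
  d11 = d3/5 - d9/2 + d8 = 373/80
  d12 = d7 + d4 = 127/8
  d13 = d11/5 - d3 + d8*5 = -5627/400
Walk from origin (0, 0):
  seg 1: up by d6 = 35 → (0, 35)
  seg 2: down by d4 = 15 → (0, 20)
  seg 3: down by d5 = 7/2 → (0, 33/2)
  seg 4: up by d11 = 373/80 → (0, 1693/80)
  seg 5: right by d9 = -105/8 → (-105/8, 1693/80)
  seg 6: down by d3 = 11/4 → (-105/8, 1473/80)
  seg 7: up by d10 = -1867/25 → (-105/8, -22507/400)
  seg 8: up by d5 = 7/2 → (-105/8, -21107/400)
  seg 9: up by d3 = 11/4 → (-105/8, -20007/400)
  seg 10: right by d12 = 127/8 → (11/4, -20007/400)

d6 = 35
d7 = 7/8
d8 = -49/20
d9 = -105/8
d10 = -1867/25
d11 = 373/80
d12 = 127/8
d13 = -5627/400
endpoint = (11/4, -20007/400)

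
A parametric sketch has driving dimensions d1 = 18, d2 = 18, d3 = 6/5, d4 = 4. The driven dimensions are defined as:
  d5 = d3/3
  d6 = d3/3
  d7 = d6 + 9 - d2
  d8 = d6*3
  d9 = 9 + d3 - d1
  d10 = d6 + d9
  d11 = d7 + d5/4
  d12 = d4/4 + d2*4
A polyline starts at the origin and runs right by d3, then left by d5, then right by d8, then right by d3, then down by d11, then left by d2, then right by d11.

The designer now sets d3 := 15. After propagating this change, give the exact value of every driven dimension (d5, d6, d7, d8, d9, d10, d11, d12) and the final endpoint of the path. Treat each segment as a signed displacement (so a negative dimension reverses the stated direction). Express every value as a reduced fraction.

Apply edit: d3 := 15
  d5 = d3/3 = 5
  d6 = d3/3 = 5
  d7 = d6 + 9 - d2 = -4
  d8 = d6*3 = 15
  d9 = 9 + d3 - d1 = 6
  d10 = d6 + d9 = 11
  d11 = d7 + d5/4 = -11/4
  d12 = d4/4 + d2*4 = 73
Walk from origin (0, 0):
  seg 1: right by d3 = 15 → (15, 0)
  seg 2: left by d5 = 5 → (10, 0)
  seg 3: right by d8 = 15 → (25, 0)
  seg 4: right by d3 = 15 → (40, 0)
  seg 5: down by d11 = -11/4 → (40, 11/4)
  seg 6: left by d2 = 18 → (22, 11/4)
  seg 7: right by d11 = -11/4 → (77/4, 11/4)

d5 = 5
d6 = 5
d7 = -4
d8 = 15
d9 = 6
d10 = 11
d11 = -11/4
d12 = 73
endpoint = (77/4, 11/4)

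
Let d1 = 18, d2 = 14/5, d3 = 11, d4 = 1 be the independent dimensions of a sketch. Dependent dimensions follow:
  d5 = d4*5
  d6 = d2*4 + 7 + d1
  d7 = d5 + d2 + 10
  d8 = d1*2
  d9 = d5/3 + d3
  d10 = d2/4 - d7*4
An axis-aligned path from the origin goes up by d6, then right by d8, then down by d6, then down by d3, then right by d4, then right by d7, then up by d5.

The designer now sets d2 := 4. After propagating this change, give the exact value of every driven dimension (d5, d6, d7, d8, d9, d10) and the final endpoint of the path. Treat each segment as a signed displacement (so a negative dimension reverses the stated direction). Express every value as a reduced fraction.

Apply edit: d2 := 4
  d5 = d4*5 = 5
  d6 = d2*4 + 7 + d1 = 41
  d7 = d5 + d2 + 10 = 19
  d8 = d1*2 = 36
  d9 = d5/3 + d3 = 38/3
  d10 = d2/4 - d7*4 = -75
Walk from origin (0, 0):
  seg 1: up by d6 = 41 → (0, 41)
  seg 2: right by d8 = 36 → (36, 41)
  seg 3: down by d6 = 41 → (36, 0)
  seg 4: down by d3 = 11 → (36, -11)
  seg 5: right by d4 = 1 → (37, -11)
  seg 6: right by d7 = 19 → (56, -11)
  seg 7: up by d5 = 5 → (56, -6)

d5 = 5
d6 = 41
d7 = 19
d8 = 36
d9 = 38/3
d10 = -75
endpoint = (56, -6)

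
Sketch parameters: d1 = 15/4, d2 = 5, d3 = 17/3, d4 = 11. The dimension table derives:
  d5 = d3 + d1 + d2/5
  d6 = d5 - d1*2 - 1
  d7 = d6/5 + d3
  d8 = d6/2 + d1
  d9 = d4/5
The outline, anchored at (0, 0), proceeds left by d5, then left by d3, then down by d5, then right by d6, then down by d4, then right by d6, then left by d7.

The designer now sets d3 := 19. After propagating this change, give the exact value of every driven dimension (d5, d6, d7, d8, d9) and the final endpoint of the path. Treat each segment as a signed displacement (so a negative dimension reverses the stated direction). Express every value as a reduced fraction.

Apply edit: d3 := 19
  d5 = d3 + d1 + d2/5 = 95/4
  d6 = d5 - d1*2 - 1 = 61/4
  d7 = d6/5 + d3 = 441/20
  d8 = d6/2 + d1 = 91/8
  d9 = d4/5 = 11/5
Walk from origin (0, 0):
  seg 1: left by d5 = 95/4 → (-95/4, 0)
  seg 2: left by d3 = 19 → (-171/4, 0)
  seg 3: down by d5 = 95/4 → (-171/4, -95/4)
  seg 4: right by d6 = 61/4 → (-55/2, -95/4)
  seg 5: down by d4 = 11 → (-55/2, -139/4)
  seg 6: right by d6 = 61/4 → (-49/4, -139/4)
  seg 7: left by d7 = 441/20 → (-343/10, -139/4)

d5 = 95/4
d6 = 61/4
d7 = 441/20
d8 = 91/8
d9 = 11/5
endpoint = (-343/10, -139/4)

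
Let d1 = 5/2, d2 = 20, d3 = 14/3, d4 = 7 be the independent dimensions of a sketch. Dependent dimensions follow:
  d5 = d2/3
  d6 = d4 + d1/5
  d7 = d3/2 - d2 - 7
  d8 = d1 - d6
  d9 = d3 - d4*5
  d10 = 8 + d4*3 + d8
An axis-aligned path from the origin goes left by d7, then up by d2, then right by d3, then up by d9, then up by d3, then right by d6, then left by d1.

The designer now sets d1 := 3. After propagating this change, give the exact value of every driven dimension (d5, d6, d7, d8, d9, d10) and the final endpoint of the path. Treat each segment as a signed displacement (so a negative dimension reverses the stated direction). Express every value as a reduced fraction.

Apply edit: d1 := 3
  d5 = d2/3 = 20/3
  d6 = d4 + d1/5 = 38/5
  d7 = d3/2 - d2 - 7 = -74/3
  d8 = d1 - d6 = -23/5
  d9 = d3 - d4*5 = -91/3
  d10 = 8 + d4*3 + d8 = 122/5
Walk from origin (0, 0):
  seg 1: left by d7 = -74/3 → (74/3, 0)
  seg 2: up by d2 = 20 → (74/3, 20)
  seg 3: right by d3 = 14/3 → (88/3, 20)
  seg 4: up by d9 = -91/3 → (88/3, -31/3)
  seg 5: up by d3 = 14/3 → (88/3, -17/3)
  seg 6: right by d6 = 38/5 → (554/15, -17/3)
  seg 7: left by d1 = 3 → (509/15, -17/3)

d5 = 20/3
d6 = 38/5
d7 = -74/3
d8 = -23/5
d9 = -91/3
d10 = 122/5
endpoint = (509/15, -17/3)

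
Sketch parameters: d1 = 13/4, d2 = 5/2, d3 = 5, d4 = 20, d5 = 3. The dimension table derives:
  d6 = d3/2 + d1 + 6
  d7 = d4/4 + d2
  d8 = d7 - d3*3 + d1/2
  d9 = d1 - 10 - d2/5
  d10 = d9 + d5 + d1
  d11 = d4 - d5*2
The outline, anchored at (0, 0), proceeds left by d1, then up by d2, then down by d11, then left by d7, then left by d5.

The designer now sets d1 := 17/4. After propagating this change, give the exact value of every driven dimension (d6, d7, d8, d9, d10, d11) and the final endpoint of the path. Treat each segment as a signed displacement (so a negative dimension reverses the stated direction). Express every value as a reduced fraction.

Apply edit: d1 := 17/4
  d6 = d3/2 + d1 + 6 = 51/4
  d7 = d4/4 + d2 = 15/2
  d8 = d7 - d3*3 + d1/2 = -43/8
  d9 = d1 - 10 - d2/5 = -25/4
  d10 = d9 + d5 + d1 = 1
  d11 = d4 - d5*2 = 14
Walk from origin (0, 0):
  seg 1: left by d1 = 17/4 → (-17/4, 0)
  seg 2: up by d2 = 5/2 → (-17/4, 5/2)
  seg 3: down by d11 = 14 → (-17/4, -23/2)
  seg 4: left by d7 = 15/2 → (-47/4, -23/2)
  seg 5: left by d5 = 3 → (-59/4, -23/2)

d6 = 51/4
d7 = 15/2
d8 = -43/8
d9 = -25/4
d10 = 1
d11 = 14
endpoint = (-59/4, -23/2)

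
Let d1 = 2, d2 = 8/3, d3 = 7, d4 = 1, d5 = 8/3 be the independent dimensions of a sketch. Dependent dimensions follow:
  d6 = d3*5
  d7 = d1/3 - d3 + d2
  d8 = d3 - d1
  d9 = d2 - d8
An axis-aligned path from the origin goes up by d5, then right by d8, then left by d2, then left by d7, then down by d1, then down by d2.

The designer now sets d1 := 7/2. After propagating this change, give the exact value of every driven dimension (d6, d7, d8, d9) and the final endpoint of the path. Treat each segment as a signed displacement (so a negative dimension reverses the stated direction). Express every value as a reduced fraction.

d6 = 35
d7 = -19/6
d8 = 7/2
d9 = -5/6
endpoint = (4, -7/2)

Apply edit: d1 := 7/2
  d6 = d3*5 = 35
  d7 = d1/3 - d3 + d2 = -19/6
  d8 = d3 - d1 = 7/2
  d9 = d2 - d8 = -5/6
Walk from origin (0, 0):
  seg 1: up by d5 = 8/3 → (0, 8/3)
  seg 2: right by d8 = 7/2 → (7/2, 8/3)
  seg 3: left by d2 = 8/3 → (5/6, 8/3)
  seg 4: left by d7 = -19/6 → (4, 8/3)
  seg 5: down by d1 = 7/2 → (4, -5/6)
  seg 6: down by d2 = 8/3 → (4, -7/2)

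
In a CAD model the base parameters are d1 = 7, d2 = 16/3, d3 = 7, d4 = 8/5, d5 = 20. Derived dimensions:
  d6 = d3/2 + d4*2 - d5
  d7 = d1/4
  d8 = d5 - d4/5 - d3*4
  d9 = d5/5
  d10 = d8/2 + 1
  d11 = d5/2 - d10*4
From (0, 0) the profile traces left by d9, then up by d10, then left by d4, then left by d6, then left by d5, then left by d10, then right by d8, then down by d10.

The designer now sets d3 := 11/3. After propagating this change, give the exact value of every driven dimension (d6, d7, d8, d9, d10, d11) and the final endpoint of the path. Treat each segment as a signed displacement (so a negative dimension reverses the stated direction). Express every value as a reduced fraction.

d6 = -449/30
d7 = 7/4
d8 = 376/75
d9 = 4
d10 = 263/75
d11 = -302/75
endpoint = (-1369/150, 0)

Apply edit: d3 := 11/3
  d6 = d3/2 + d4*2 - d5 = -449/30
  d7 = d1/4 = 7/4
  d8 = d5 - d4/5 - d3*4 = 376/75
  d9 = d5/5 = 4
  d10 = d8/2 + 1 = 263/75
  d11 = d5/2 - d10*4 = -302/75
Walk from origin (0, 0):
  seg 1: left by d9 = 4 → (-4, 0)
  seg 2: up by d10 = 263/75 → (-4, 263/75)
  seg 3: left by d4 = 8/5 → (-28/5, 263/75)
  seg 4: left by d6 = -449/30 → (281/30, 263/75)
  seg 5: left by d5 = 20 → (-319/30, 263/75)
  seg 6: left by d10 = 263/75 → (-707/50, 263/75)
  seg 7: right by d8 = 376/75 → (-1369/150, 263/75)
  seg 8: down by d10 = 263/75 → (-1369/150, 0)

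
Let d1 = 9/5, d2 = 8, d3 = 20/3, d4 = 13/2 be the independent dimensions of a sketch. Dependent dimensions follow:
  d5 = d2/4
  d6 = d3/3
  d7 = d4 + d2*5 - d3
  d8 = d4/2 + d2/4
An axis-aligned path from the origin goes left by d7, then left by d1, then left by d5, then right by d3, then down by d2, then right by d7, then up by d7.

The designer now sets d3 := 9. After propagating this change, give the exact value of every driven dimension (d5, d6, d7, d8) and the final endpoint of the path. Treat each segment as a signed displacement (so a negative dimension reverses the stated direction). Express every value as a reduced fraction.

d5 = 2
d6 = 3
d7 = 75/2
d8 = 21/4
endpoint = (26/5, 59/2)

Apply edit: d3 := 9
  d5 = d2/4 = 2
  d6 = d3/3 = 3
  d7 = d4 + d2*5 - d3 = 75/2
  d8 = d4/2 + d2/4 = 21/4
Walk from origin (0, 0):
  seg 1: left by d7 = 75/2 → (-75/2, 0)
  seg 2: left by d1 = 9/5 → (-393/10, 0)
  seg 3: left by d5 = 2 → (-413/10, 0)
  seg 4: right by d3 = 9 → (-323/10, 0)
  seg 5: down by d2 = 8 → (-323/10, -8)
  seg 6: right by d7 = 75/2 → (26/5, -8)
  seg 7: up by d7 = 75/2 → (26/5, 59/2)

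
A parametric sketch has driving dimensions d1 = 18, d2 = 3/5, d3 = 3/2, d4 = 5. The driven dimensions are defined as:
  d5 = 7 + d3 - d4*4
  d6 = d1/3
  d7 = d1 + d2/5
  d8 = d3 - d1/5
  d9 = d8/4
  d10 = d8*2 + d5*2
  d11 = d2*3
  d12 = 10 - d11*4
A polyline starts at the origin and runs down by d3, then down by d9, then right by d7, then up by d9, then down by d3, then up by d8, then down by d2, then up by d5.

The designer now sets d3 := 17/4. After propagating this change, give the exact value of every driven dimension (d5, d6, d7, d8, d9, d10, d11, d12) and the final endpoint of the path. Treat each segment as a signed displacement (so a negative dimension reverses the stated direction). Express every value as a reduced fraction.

Apply edit: d3 := 17/4
  d5 = 7 + d3 - d4*4 = -35/4
  d6 = d1/3 = 6
  d7 = d1 + d2/5 = 453/25
  d8 = d3 - d1/5 = 13/20
  d9 = d8/4 = 13/80
  d10 = d8*2 + d5*2 = -81/5
  d11 = d2*3 = 9/5
  d12 = 10 - d11*4 = 14/5
Walk from origin (0, 0):
  seg 1: down by d3 = 17/4 → (0, -17/4)
  seg 2: down by d9 = 13/80 → (0, -353/80)
  seg 3: right by d7 = 453/25 → (453/25, -353/80)
  seg 4: up by d9 = 13/80 → (453/25, -17/4)
  seg 5: down by d3 = 17/4 → (453/25, -17/2)
  seg 6: up by d8 = 13/20 → (453/25, -157/20)
  seg 7: down by d2 = 3/5 → (453/25, -169/20)
  seg 8: up by d5 = -35/4 → (453/25, -86/5)

d5 = -35/4
d6 = 6
d7 = 453/25
d8 = 13/20
d9 = 13/80
d10 = -81/5
d11 = 9/5
d12 = 14/5
endpoint = (453/25, -86/5)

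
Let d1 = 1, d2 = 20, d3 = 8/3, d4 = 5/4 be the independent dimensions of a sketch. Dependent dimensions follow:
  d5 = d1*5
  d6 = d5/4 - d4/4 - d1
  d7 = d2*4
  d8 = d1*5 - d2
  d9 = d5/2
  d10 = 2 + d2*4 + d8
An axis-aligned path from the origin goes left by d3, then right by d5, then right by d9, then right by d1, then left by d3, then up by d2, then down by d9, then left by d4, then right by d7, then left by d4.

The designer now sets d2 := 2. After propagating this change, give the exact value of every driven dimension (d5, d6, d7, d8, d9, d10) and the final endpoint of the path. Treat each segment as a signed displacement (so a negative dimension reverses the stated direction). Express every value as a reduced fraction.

d5 = 5
d6 = -1/16
d7 = 8
d8 = 3
d9 = 5/2
d10 = 13
endpoint = (26/3, -1/2)

Apply edit: d2 := 2
  d5 = d1*5 = 5
  d6 = d5/4 - d4/4 - d1 = -1/16
  d7 = d2*4 = 8
  d8 = d1*5 - d2 = 3
  d9 = d5/2 = 5/2
  d10 = 2 + d2*4 + d8 = 13
Walk from origin (0, 0):
  seg 1: left by d3 = 8/3 → (-8/3, 0)
  seg 2: right by d5 = 5 → (7/3, 0)
  seg 3: right by d9 = 5/2 → (29/6, 0)
  seg 4: right by d1 = 1 → (35/6, 0)
  seg 5: left by d3 = 8/3 → (19/6, 0)
  seg 6: up by d2 = 2 → (19/6, 2)
  seg 7: down by d9 = 5/2 → (19/6, -1/2)
  seg 8: left by d4 = 5/4 → (23/12, -1/2)
  seg 9: right by d7 = 8 → (119/12, -1/2)
  seg 10: left by d4 = 5/4 → (26/3, -1/2)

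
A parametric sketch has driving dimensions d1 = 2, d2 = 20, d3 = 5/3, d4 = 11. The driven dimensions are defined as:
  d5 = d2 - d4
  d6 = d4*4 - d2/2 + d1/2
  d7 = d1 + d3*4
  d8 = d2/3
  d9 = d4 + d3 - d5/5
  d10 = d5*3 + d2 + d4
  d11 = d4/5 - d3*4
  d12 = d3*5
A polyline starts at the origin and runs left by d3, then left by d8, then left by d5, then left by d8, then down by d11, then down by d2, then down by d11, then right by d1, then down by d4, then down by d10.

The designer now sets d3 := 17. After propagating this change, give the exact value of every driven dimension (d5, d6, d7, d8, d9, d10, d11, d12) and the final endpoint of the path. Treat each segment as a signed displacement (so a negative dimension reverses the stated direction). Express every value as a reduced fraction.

d5 = 9
d6 = 35
d7 = 70
d8 = 20/3
d9 = 131/5
d10 = 58
d11 = -329/5
d12 = 85
endpoint = (-112/3, 213/5)

Apply edit: d3 := 17
  d5 = d2 - d4 = 9
  d6 = d4*4 - d2/2 + d1/2 = 35
  d7 = d1 + d3*4 = 70
  d8 = d2/3 = 20/3
  d9 = d4 + d3 - d5/5 = 131/5
  d10 = d5*3 + d2 + d4 = 58
  d11 = d4/5 - d3*4 = -329/5
  d12 = d3*5 = 85
Walk from origin (0, 0):
  seg 1: left by d3 = 17 → (-17, 0)
  seg 2: left by d8 = 20/3 → (-71/3, 0)
  seg 3: left by d5 = 9 → (-98/3, 0)
  seg 4: left by d8 = 20/3 → (-118/3, 0)
  seg 5: down by d11 = -329/5 → (-118/3, 329/5)
  seg 6: down by d2 = 20 → (-118/3, 229/5)
  seg 7: down by d11 = -329/5 → (-118/3, 558/5)
  seg 8: right by d1 = 2 → (-112/3, 558/5)
  seg 9: down by d4 = 11 → (-112/3, 503/5)
  seg 10: down by d10 = 58 → (-112/3, 213/5)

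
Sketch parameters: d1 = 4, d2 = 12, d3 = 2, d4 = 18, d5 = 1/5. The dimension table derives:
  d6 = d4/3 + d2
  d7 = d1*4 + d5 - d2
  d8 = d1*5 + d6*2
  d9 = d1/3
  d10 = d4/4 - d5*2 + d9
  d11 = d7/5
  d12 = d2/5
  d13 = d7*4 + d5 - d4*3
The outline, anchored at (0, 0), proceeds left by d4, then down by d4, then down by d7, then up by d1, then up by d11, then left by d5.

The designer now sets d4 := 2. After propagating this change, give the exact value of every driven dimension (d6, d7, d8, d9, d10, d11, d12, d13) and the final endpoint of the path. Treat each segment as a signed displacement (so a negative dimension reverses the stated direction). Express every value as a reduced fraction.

d6 = 38/3
d7 = 21/5
d8 = 136/3
d9 = 4/3
d10 = 43/30
d11 = 21/25
d12 = 12/5
d13 = 11
endpoint = (-11/5, -34/25)

Apply edit: d4 := 2
  d6 = d4/3 + d2 = 38/3
  d7 = d1*4 + d5 - d2 = 21/5
  d8 = d1*5 + d6*2 = 136/3
  d9 = d1/3 = 4/3
  d10 = d4/4 - d5*2 + d9 = 43/30
  d11 = d7/5 = 21/25
  d12 = d2/5 = 12/5
  d13 = d7*4 + d5 - d4*3 = 11
Walk from origin (0, 0):
  seg 1: left by d4 = 2 → (-2, 0)
  seg 2: down by d4 = 2 → (-2, -2)
  seg 3: down by d7 = 21/5 → (-2, -31/5)
  seg 4: up by d1 = 4 → (-2, -11/5)
  seg 5: up by d11 = 21/25 → (-2, -34/25)
  seg 6: left by d5 = 1/5 → (-11/5, -34/25)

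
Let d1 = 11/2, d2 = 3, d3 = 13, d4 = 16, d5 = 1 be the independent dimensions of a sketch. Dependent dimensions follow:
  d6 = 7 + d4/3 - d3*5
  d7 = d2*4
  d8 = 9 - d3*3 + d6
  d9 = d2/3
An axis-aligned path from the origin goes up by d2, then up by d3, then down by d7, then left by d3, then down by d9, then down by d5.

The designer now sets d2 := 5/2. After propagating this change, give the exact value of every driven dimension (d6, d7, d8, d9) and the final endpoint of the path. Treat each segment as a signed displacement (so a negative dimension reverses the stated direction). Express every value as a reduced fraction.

Apply edit: d2 := 5/2
  d6 = 7 + d4/3 - d3*5 = -158/3
  d7 = d2*4 = 10
  d8 = 9 - d3*3 + d6 = -248/3
  d9 = d2/3 = 5/6
Walk from origin (0, 0):
  seg 1: up by d2 = 5/2 → (0, 5/2)
  seg 2: up by d3 = 13 → (0, 31/2)
  seg 3: down by d7 = 10 → (0, 11/2)
  seg 4: left by d3 = 13 → (-13, 11/2)
  seg 5: down by d9 = 5/6 → (-13, 14/3)
  seg 6: down by d5 = 1 → (-13, 11/3)

d6 = -158/3
d7 = 10
d8 = -248/3
d9 = 5/6
endpoint = (-13, 11/3)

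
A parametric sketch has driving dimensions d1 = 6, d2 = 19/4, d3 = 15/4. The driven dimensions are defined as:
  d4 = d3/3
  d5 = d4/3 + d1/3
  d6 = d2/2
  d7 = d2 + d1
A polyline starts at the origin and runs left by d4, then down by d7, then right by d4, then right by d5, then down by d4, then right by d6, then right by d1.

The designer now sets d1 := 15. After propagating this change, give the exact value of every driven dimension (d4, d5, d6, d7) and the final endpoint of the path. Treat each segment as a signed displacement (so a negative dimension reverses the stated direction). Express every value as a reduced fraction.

d4 = 5/4
d5 = 65/12
d6 = 19/8
d7 = 79/4
endpoint = (547/24, -21)

Apply edit: d1 := 15
  d4 = d3/3 = 5/4
  d5 = d4/3 + d1/3 = 65/12
  d6 = d2/2 = 19/8
  d7 = d2 + d1 = 79/4
Walk from origin (0, 0):
  seg 1: left by d4 = 5/4 → (-5/4, 0)
  seg 2: down by d7 = 79/4 → (-5/4, -79/4)
  seg 3: right by d4 = 5/4 → (0, -79/4)
  seg 4: right by d5 = 65/12 → (65/12, -79/4)
  seg 5: down by d4 = 5/4 → (65/12, -21)
  seg 6: right by d6 = 19/8 → (187/24, -21)
  seg 7: right by d1 = 15 → (547/24, -21)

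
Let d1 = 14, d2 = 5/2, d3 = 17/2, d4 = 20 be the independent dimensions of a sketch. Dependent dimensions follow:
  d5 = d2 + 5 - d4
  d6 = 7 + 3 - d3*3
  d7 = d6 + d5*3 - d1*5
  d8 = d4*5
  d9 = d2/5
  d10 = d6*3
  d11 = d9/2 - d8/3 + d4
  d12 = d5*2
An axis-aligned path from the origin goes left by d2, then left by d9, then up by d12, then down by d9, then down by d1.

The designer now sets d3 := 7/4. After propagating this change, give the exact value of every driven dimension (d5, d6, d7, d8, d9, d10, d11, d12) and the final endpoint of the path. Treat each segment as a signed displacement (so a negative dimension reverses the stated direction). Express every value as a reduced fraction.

Apply edit: d3 := 7/4
  d5 = d2 + 5 - d4 = -25/2
  d6 = 7 + 3 - d3*3 = 19/4
  d7 = d6 + d5*3 - d1*5 = -411/4
  d8 = d4*5 = 100
  d9 = d2/5 = 1/2
  d10 = d6*3 = 57/4
  d11 = d9/2 - d8/3 + d4 = -157/12
  d12 = d5*2 = -25
Walk from origin (0, 0):
  seg 1: left by d2 = 5/2 → (-5/2, 0)
  seg 2: left by d9 = 1/2 → (-3, 0)
  seg 3: up by d12 = -25 → (-3, -25)
  seg 4: down by d9 = 1/2 → (-3, -51/2)
  seg 5: down by d1 = 14 → (-3, -79/2)

d5 = -25/2
d6 = 19/4
d7 = -411/4
d8 = 100
d9 = 1/2
d10 = 57/4
d11 = -157/12
d12 = -25
endpoint = (-3, -79/2)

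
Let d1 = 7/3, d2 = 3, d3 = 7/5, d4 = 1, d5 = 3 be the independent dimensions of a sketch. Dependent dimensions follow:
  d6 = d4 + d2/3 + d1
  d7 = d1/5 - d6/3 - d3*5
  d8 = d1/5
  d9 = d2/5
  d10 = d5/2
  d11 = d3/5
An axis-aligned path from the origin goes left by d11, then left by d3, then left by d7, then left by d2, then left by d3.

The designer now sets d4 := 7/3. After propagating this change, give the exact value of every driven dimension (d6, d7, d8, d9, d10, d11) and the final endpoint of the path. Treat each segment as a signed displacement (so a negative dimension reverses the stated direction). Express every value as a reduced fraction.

d6 = 17/3
d7 = -379/45
d8 = 7/15
d9 = 3/5
d10 = 3/2
d11 = 7/25
endpoint = (527/225, 0)

Apply edit: d4 := 7/3
  d6 = d4 + d2/3 + d1 = 17/3
  d7 = d1/5 - d6/3 - d3*5 = -379/45
  d8 = d1/5 = 7/15
  d9 = d2/5 = 3/5
  d10 = d5/2 = 3/2
  d11 = d3/5 = 7/25
Walk from origin (0, 0):
  seg 1: left by d11 = 7/25 → (-7/25, 0)
  seg 2: left by d3 = 7/5 → (-42/25, 0)
  seg 3: left by d7 = -379/45 → (1517/225, 0)
  seg 4: left by d2 = 3 → (842/225, 0)
  seg 5: left by d3 = 7/5 → (527/225, 0)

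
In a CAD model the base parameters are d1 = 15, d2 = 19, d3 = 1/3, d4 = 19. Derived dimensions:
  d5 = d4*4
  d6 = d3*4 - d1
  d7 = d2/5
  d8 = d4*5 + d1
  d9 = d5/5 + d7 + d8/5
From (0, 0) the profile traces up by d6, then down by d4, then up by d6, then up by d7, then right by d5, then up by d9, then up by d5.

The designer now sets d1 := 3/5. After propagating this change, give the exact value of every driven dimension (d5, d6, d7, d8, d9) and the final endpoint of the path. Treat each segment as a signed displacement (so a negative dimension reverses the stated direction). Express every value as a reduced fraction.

d5 = 76
d6 = 11/15
d7 = 19/5
d8 = 478/5
d9 = 953/25
endpoint = (76, 7529/75)

Apply edit: d1 := 3/5
  d5 = d4*4 = 76
  d6 = d3*4 - d1 = 11/15
  d7 = d2/5 = 19/5
  d8 = d4*5 + d1 = 478/5
  d9 = d5/5 + d7 + d8/5 = 953/25
Walk from origin (0, 0):
  seg 1: up by d6 = 11/15 → (0, 11/15)
  seg 2: down by d4 = 19 → (0, -274/15)
  seg 3: up by d6 = 11/15 → (0, -263/15)
  seg 4: up by d7 = 19/5 → (0, -206/15)
  seg 5: right by d5 = 76 → (76, -206/15)
  seg 6: up by d9 = 953/25 → (76, 1829/75)
  seg 7: up by d5 = 76 → (76, 7529/75)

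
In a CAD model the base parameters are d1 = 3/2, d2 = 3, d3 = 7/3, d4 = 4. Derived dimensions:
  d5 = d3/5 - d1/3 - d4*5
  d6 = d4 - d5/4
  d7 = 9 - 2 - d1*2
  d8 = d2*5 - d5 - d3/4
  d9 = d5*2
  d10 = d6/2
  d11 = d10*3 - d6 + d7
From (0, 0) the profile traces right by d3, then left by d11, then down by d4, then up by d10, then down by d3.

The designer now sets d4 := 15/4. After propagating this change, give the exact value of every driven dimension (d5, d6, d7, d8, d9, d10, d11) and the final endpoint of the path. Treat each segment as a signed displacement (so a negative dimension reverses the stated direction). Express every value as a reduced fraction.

d5 = -1127/60
d6 = 2027/240
d7 = 4
d8 = 166/5
d9 = -1127/30
d10 = 2027/480
d11 = 3947/480
endpoint = (-2827/480, -893/480)

Apply edit: d4 := 15/4
  d5 = d3/5 - d1/3 - d4*5 = -1127/60
  d6 = d4 - d5/4 = 2027/240
  d7 = 9 - 2 - d1*2 = 4
  d8 = d2*5 - d5 - d3/4 = 166/5
  d9 = d5*2 = -1127/30
  d10 = d6/2 = 2027/480
  d11 = d10*3 - d6 + d7 = 3947/480
Walk from origin (0, 0):
  seg 1: right by d3 = 7/3 → (7/3, 0)
  seg 2: left by d11 = 3947/480 → (-2827/480, 0)
  seg 3: down by d4 = 15/4 → (-2827/480, -15/4)
  seg 4: up by d10 = 2027/480 → (-2827/480, 227/480)
  seg 5: down by d3 = 7/3 → (-2827/480, -893/480)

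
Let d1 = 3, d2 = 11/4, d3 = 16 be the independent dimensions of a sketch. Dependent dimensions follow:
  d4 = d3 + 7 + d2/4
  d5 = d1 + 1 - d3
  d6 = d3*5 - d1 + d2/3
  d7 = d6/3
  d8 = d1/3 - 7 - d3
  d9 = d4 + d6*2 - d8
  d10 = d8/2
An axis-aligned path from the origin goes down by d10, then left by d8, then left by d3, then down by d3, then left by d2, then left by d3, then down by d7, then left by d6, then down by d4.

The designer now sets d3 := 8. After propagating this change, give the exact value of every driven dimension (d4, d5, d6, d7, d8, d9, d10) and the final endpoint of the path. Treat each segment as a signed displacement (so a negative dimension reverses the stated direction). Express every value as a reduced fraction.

Apply edit: d3 := 8
  d4 = d3 + 7 + d2/4 = 251/16
  d5 = d1 + 1 - d3 = -4
  d6 = d3*5 - d1 + d2/3 = 455/12
  d7 = d6/3 = 455/36
  d8 = d1/3 - 7 - d3 = -14
  d9 = d4 + d6*2 - d8 = 5065/48
  d10 = d8/2 = -7
Walk from origin (0, 0):
  seg 1: down by d10 = -7 → (0, 7)
  seg 2: left by d8 = -14 → (14, 7)
  seg 3: left by d3 = 8 → (6, 7)
  seg 4: down by d3 = 8 → (6, -1)
  seg 5: left by d2 = 11/4 → (13/4, -1)
  seg 6: left by d3 = 8 → (-19/4, -1)
  seg 7: down by d7 = 455/36 → (-19/4, -491/36)
  seg 8: left by d6 = 455/12 → (-128/3, -491/36)
  seg 9: down by d4 = 251/16 → (-128/3, -4223/144)

d4 = 251/16
d5 = -4
d6 = 455/12
d7 = 455/36
d8 = -14
d9 = 5065/48
d10 = -7
endpoint = (-128/3, -4223/144)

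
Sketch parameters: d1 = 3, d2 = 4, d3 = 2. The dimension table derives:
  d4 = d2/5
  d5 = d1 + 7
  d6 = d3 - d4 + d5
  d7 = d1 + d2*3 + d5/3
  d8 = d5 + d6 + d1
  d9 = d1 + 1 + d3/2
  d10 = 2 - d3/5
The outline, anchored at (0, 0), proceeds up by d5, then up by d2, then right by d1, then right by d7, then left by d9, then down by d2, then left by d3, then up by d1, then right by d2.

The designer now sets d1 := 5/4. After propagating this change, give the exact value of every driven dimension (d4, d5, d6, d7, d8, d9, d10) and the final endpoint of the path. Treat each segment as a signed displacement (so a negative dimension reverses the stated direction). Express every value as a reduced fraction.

Apply edit: d1 := 5/4
  d4 = d2/5 = 4/5
  d5 = d1 + 7 = 33/4
  d6 = d3 - d4 + d5 = 189/20
  d7 = d1 + d2*3 + d5/3 = 16
  d8 = d5 + d6 + d1 = 379/20
  d9 = d1 + 1 + d3/2 = 13/4
  d10 = 2 - d3/5 = 8/5
Walk from origin (0, 0):
  seg 1: up by d5 = 33/4 → (0, 33/4)
  seg 2: up by d2 = 4 → (0, 49/4)
  seg 3: right by d1 = 5/4 → (5/4, 49/4)
  seg 4: right by d7 = 16 → (69/4, 49/4)
  seg 5: left by d9 = 13/4 → (14, 49/4)
  seg 6: down by d2 = 4 → (14, 33/4)
  seg 7: left by d3 = 2 → (12, 33/4)
  seg 8: up by d1 = 5/4 → (12, 19/2)
  seg 9: right by d2 = 4 → (16, 19/2)

d4 = 4/5
d5 = 33/4
d6 = 189/20
d7 = 16
d8 = 379/20
d9 = 13/4
d10 = 8/5
endpoint = (16, 19/2)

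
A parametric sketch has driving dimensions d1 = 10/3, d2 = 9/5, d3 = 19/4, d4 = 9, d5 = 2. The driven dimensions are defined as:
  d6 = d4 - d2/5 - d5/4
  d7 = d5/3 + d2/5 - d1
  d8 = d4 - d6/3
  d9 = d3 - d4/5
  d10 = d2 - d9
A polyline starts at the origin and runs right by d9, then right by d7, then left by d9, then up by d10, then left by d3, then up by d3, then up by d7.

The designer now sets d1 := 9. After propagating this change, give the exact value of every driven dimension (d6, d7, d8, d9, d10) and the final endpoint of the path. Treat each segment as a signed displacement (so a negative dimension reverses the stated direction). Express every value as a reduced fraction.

Apply edit: d1 := 9
  d6 = d4 - d2/5 - d5/4 = 407/50
  d7 = d5/3 + d2/5 - d1 = -598/75
  d8 = d4 - d6/3 = 943/150
  d9 = d3 - d4/5 = 59/20
  d10 = d2 - d9 = -23/20
Walk from origin (0, 0):
  seg 1: right by d9 = 59/20 → (59/20, 0)
  seg 2: right by d7 = -598/75 → (-1507/300, 0)
  seg 3: left by d9 = 59/20 → (-598/75, 0)
  seg 4: up by d10 = -23/20 → (-598/75, -23/20)
  seg 5: left by d3 = 19/4 → (-3817/300, -23/20)
  seg 6: up by d3 = 19/4 → (-3817/300, 18/5)
  seg 7: up by d7 = -598/75 → (-3817/300, -328/75)

d6 = 407/50
d7 = -598/75
d8 = 943/150
d9 = 59/20
d10 = -23/20
endpoint = (-3817/300, -328/75)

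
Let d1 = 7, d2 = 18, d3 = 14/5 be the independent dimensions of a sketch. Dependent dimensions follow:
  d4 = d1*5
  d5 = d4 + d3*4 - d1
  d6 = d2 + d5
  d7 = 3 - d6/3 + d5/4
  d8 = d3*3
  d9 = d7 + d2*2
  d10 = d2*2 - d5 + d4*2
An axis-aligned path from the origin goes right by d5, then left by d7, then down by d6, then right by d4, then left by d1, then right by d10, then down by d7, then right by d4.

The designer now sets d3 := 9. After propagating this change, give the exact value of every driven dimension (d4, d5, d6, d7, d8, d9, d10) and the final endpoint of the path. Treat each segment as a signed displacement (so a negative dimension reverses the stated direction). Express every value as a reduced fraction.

d4 = 35
d5 = 64
d6 = 82
d7 = -25/3
d8 = 27
d9 = 83/3
d10 = 42
endpoint = (532/3, -221/3)

Apply edit: d3 := 9
  d4 = d1*5 = 35
  d5 = d4 + d3*4 - d1 = 64
  d6 = d2 + d5 = 82
  d7 = 3 - d6/3 + d5/4 = -25/3
  d8 = d3*3 = 27
  d9 = d7 + d2*2 = 83/3
  d10 = d2*2 - d5 + d4*2 = 42
Walk from origin (0, 0):
  seg 1: right by d5 = 64 → (64, 0)
  seg 2: left by d7 = -25/3 → (217/3, 0)
  seg 3: down by d6 = 82 → (217/3, -82)
  seg 4: right by d4 = 35 → (322/3, -82)
  seg 5: left by d1 = 7 → (301/3, -82)
  seg 6: right by d10 = 42 → (427/3, -82)
  seg 7: down by d7 = -25/3 → (427/3, -221/3)
  seg 8: right by d4 = 35 → (532/3, -221/3)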